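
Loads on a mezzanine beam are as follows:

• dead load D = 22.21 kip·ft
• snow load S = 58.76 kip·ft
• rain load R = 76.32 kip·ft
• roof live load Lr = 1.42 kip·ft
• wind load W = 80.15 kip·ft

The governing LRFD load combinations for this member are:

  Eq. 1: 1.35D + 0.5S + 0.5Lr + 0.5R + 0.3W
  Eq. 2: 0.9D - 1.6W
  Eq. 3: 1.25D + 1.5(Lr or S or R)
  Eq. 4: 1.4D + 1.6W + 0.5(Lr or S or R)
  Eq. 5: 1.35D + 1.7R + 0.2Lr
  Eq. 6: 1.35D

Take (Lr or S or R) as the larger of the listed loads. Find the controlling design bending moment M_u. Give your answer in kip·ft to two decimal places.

(Lr or S or R) → R = 76.32 kip·ft.
Eq. 1: 1.35(22.21) + 0.5(58.76) + 0.5(1.42) + 0.5(76.32) + 0.3(80.15) = 29.98 + 29.38 + 0.71 + 38.16 + 24.05 = 122.28
Eq. 2: 0.9(22.21) - 1.6(80.15) = 19.99 - 128.24 = -108.25
Eq. 3: 1.25(22.21) + 1.5(76.32) = 27.76 + 114.48 = 142.24
Eq. 4: 1.4(22.21) + 1.6(80.15) + 0.5(76.32) = 31.09 + 128.24 + 38.16 = 197.49
Eq. 5: 1.35(22.21) + 1.7(76.32) + 0.2(1.42) = 160.01
Eq. 6: 1.35(22.21) = 29.98
Combination 4 governs: M_u = 197.49 kip·ft.

197.49 kip·ft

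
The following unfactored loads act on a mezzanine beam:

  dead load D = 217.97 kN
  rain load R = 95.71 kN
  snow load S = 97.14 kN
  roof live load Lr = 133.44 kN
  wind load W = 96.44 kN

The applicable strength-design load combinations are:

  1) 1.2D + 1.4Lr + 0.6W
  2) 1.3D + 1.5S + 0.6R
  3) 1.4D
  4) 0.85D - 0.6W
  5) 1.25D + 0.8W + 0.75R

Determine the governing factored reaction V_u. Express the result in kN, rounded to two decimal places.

506.24 kN

1) 1.2(217.97) + 1.4(133.44) + 0.6(96.44) = 506.24
2) 1.3(217.97) + 1.5(97.14) + 0.6(95.71) = 486.50
3) 1.4(217.97) = 305.16
4) 0.85(217.97) - 0.6(96.44) = 127.41
5) 1.25(217.97) + 0.8(96.44) + 0.75(95.71) = 421.40
The controlling combination is 1, giving 506.24 kN.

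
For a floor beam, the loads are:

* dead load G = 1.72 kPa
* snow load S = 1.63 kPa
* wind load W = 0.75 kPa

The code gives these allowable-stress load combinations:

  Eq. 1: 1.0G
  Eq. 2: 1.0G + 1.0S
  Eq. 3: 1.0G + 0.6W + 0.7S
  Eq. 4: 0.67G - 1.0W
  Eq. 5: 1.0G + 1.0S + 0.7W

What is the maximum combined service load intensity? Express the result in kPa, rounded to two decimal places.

Eq. 1: 1.0(1.72) = 1.72
Eq. 2: 1.0(1.72) + 1.0(1.63) = 1.72 + 1.63 = 3.35
Eq. 3: 1.0(1.72) + 0.6(0.75) + 0.7(1.63) = 1.72 + 0.45 + 1.14 = 3.31
Eq. 4: 0.67(1.72) - 1.0(0.75) = 1.15 - 0.75 = 0.40
Eq. 5: 1.0(1.72) + 1.0(1.63) + 0.7(0.75) = 1.72 + 1.63 + 0.53 = 3.88
Maximum is from combination 5.

3.88 kPa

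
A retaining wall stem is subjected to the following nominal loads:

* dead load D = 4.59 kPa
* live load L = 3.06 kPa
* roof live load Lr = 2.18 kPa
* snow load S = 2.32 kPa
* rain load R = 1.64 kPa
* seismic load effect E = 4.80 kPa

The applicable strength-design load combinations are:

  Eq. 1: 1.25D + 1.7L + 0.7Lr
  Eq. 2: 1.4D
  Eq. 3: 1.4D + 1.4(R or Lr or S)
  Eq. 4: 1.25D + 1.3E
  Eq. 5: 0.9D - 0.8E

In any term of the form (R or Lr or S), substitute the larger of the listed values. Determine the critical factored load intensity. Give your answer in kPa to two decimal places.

12.47 kPa

(R or Lr or S) → S = 2.32 kPa.
Eq. 1: 1.25(4.59) + 1.7(3.06) + 0.7(2.18) = 12.47
Eq. 2: 1.4(4.59) = 6.43
Eq. 3: 1.4(4.59) + 1.4(2.32) = 9.67
Eq. 4: 1.25(4.59) + 1.3(4.80) = 11.98
Eq. 5: 0.9(4.59) - 0.8(4.80) = 0.29
Combination 1 governs: q_u = 12.47 kPa.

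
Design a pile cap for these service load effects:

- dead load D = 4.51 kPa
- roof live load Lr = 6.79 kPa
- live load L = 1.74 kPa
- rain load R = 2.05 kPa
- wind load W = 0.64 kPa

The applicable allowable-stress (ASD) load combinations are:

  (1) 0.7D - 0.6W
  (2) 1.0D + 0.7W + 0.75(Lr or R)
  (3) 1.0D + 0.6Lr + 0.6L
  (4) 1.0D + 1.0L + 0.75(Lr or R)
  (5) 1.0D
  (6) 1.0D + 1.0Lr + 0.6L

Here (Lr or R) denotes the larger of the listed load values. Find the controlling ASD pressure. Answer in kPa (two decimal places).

(Lr or R) → Lr = 6.79 kPa.
(1) 0.7(4.51) - 0.6(0.64) = 2.77
(2) 1.0(4.51) + 0.7(0.64) + 0.75(6.79) = 4.51 + 0.45 + 5.09 = 10.05
(3) 1.0(4.51) + 0.6(6.79) + 0.6(1.74) = 9.63
(4) 1.0(4.51) + 1.0(1.74) + 0.75(6.79) = 4.51 + 1.74 + 5.09 = 11.34
(5) 1.0(4.51) = 4.51
(6) 1.0(4.51) + 1.0(6.79) + 0.6(1.74) = 4.51 + 6.79 + 1.04 = 12.34
Combination 6 governs: p = 12.34 kPa.

12.34 kPa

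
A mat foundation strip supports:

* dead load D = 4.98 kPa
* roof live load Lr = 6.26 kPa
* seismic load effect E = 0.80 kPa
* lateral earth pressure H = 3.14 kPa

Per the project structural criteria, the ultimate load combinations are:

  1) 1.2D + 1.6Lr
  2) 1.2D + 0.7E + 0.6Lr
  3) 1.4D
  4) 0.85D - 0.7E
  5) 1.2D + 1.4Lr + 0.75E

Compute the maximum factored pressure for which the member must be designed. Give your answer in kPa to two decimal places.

15.99 kPa

1) 1.2(4.98) + 1.6(6.26) = 15.99
2) 1.2(4.98) + 0.7(0.80) + 0.6(6.26) = 10.29
3) 1.4(4.98) = 6.97
4) 0.85(4.98) - 0.7(0.80) = 4.23 - 0.56 = 3.67
5) 1.2(4.98) + 1.4(6.26) + 0.75(0.80) = 5.98 + 8.76 + 0.60 = 15.34
The controlling combination is 1, giving 15.99 kPa.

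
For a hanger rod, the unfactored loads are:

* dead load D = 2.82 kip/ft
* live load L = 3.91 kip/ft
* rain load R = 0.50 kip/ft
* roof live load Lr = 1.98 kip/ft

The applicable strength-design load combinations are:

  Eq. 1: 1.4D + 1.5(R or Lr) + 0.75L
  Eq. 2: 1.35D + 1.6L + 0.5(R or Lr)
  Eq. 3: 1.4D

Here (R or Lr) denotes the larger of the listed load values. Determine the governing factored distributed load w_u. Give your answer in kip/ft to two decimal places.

11.05 kip/ft

(R or Lr) → Lr = 1.98 kip/ft.
Eq. 1: 1.4(2.82) + 1.5(1.98) + 0.75(3.91) = 9.85
Eq. 2: 1.35(2.82) + 1.6(3.91) + 0.5(1.98) = 11.05
Eq. 3: 1.4(2.82) = 3.95
Combination 2 governs: w_u = 11.05 kip/ft.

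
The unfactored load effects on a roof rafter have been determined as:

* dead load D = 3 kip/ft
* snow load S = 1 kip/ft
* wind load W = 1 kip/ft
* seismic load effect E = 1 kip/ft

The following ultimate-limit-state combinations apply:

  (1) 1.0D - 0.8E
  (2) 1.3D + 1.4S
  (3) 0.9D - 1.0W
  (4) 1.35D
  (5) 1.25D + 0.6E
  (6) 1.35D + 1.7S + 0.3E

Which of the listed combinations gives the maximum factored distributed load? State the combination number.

(1) 1.0(3) - 0.8(1) = 2.20
(2) 1.3(3) + 1.4(1) = 5.30
(3) 0.9(3) - 1.0(1) = 1.70
(4) 1.35(3) = 4.05
(5) 1.25(3) + 0.6(1) = 4.35
(6) 1.35(3) + 1.7(1) + 0.3(1) = 6.05
The largest value is 6.05 kip/ft from combination 6.

Combination 6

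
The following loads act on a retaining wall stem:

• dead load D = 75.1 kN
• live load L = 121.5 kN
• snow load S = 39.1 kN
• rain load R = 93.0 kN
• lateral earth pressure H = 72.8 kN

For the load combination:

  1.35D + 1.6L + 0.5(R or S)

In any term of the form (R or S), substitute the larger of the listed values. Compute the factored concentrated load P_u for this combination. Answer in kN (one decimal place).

342.3 kN

(R or S) → R = 93.0 kN.
1.35(75.1) + 1.6(121.5) + 0.5(93.0) = 101.4 + 194.4 + 46.5 = 342.3
P_u = 342.3 kN.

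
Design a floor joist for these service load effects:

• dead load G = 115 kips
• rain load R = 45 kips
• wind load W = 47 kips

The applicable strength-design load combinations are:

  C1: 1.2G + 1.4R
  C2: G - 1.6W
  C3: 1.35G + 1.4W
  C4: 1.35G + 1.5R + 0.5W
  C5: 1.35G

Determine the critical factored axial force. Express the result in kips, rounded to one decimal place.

C1: 1.2(115) + 1.4(45) = 201.0
C2: 1.0(115) - 1.6(47) = 39.8
C3: 1.35(115) + 1.4(47) = 221.1
C4: 1.35(115) + 1.5(45) + 0.5(47) = 246.3
C5: 1.35(115) = 155.3
Maximum is from combination 4.

246.3 kips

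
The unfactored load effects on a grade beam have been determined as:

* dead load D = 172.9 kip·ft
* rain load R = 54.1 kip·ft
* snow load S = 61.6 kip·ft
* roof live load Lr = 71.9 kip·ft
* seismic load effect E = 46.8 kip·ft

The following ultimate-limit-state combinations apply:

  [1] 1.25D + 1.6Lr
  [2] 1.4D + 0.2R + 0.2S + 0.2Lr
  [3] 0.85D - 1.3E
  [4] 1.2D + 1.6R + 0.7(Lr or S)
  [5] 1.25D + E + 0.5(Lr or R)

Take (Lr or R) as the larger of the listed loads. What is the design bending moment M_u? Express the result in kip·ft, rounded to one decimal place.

(Lr or S) → Lr = 71.9 kip·ft; (Lr or R) → Lr = 71.9 kip·ft.
[1] 1.25(172.9) + 1.6(71.9) = 331.2
[2] 1.4(172.9) + 0.2(54.1) + 0.2(61.6) + 0.2(71.9) = 242.1 + 10.8 + 12.3 + 14.4 = 279.6
[3] 0.85(172.9) - 1.3(46.8) = 86.1
[4] 1.2(172.9) + 1.6(54.1) + 0.7(71.9) = 207.5 + 86.6 + 50.3 = 344.4
[5] 1.25(172.9) + 1.0(46.8) + 0.5(71.9) = 216.1 + 46.8 + 36.0 = 298.9
Maximum is from combination 4.

344.4 kip·ft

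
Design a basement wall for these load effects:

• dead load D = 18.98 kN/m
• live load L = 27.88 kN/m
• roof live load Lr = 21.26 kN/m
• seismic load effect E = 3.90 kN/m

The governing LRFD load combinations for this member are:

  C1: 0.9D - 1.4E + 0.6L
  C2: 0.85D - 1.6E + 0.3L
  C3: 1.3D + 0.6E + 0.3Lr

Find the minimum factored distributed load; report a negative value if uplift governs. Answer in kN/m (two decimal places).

C1: 0.9(18.98) - 1.4(3.90) + 0.6(27.88) = 28.35
C2: 0.85(18.98) - 1.6(3.90) + 0.3(27.88) = 18.26
C3: 1.3(18.98) + 0.6(3.90) + 0.3(21.26) = 33.39
Combination 2 gives the minimum: 18.26 kN/m.

18.26 kN/m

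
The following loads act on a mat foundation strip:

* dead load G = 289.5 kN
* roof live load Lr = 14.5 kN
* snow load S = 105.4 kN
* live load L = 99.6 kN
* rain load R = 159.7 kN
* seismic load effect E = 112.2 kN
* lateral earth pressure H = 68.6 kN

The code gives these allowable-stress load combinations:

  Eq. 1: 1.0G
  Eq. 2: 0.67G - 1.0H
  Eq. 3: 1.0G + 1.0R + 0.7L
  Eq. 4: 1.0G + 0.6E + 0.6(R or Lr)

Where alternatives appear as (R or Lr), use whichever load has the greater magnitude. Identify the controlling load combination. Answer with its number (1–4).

(R or Lr) → R = 159.7 kN.
Eq. 1: 1.0(289.5) = 289.50
Eq. 2: 0.67(289.5) - 1.0(68.6) = 193.97 - 68.60 = 125.37
Eq. 3: 1.0(289.5) + 1.0(159.7) + 0.7(99.6) = 289.50 + 159.70 + 69.72 = 518.92
Eq. 4: 1.0(289.5) + 0.6(112.2) + 0.6(159.7) = 289.50 + 67.32 + 95.82 = 452.64
The largest value is 518.92 kN from combination 3.

Combination 3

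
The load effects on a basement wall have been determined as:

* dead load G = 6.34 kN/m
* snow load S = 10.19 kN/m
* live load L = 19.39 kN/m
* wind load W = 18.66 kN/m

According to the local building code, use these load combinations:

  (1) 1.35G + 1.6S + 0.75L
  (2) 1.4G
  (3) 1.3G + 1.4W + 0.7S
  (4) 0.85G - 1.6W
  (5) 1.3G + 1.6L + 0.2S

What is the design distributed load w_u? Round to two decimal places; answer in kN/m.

(1) 1.35(6.34) + 1.6(10.19) + 0.75(19.39) = 39.41
(2) 1.4(6.34) = 8.88
(3) 1.3(6.34) + 1.4(18.66) + 0.7(10.19) = 41.50
(4) 0.85(6.34) - 1.6(18.66) = 5.39 - 29.86 = -24.47
(5) 1.3(6.34) + 1.6(19.39) + 0.2(10.19) = 8.24 + 31.02 + 2.04 = 41.30
Combination 3 governs: w_u = 41.50 kN/m.

41.50 kN/m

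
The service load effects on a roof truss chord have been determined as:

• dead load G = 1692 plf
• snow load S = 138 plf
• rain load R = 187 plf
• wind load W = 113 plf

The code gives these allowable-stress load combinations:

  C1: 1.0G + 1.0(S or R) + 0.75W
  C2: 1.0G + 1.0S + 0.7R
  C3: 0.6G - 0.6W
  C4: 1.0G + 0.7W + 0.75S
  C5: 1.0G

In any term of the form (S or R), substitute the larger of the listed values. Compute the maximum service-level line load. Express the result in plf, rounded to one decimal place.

(S or R) → R = 187 plf.
C1: 1.0(1692) + 1.0(187) + 0.75(113) = 1963.8
C2: 1.0(1692) + 1.0(138) + 0.7(187) = 1960.9
C3: 0.6(1692) - 0.6(113) = 947.4
C4: 1.0(1692) + 0.7(113) + 0.75(138) = 1874.6
C5: 1.0(1692) = 1692.0
Combination 1 governs: w = 1963.8 plf.

1963.8 plf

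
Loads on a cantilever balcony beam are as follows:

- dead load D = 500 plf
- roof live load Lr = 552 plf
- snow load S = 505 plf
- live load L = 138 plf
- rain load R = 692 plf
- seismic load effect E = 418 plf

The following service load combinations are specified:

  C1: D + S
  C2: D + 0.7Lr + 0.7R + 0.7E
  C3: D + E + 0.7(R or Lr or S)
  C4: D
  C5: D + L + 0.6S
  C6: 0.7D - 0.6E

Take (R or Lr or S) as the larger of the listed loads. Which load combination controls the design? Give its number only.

Combination 2

(R or Lr or S) → R = 692 plf.
C1: 1.0(500) + 1.0(505) = 500.00 + 505.00 = 1005.00
C2: 1.0(500) + 0.7(552) + 0.7(692) + 0.7(418) = 500.00 + 386.40 + 484.40 + 292.60 = 1663.40
C3: 1.0(500) + 1.0(418) + 0.7(692) = 500.00 + 418.00 + 484.40 = 1402.40
C4: 1.0(500) = 500.00
C5: 1.0(500) + 1.0(138) + 0.6(505) = 500.00 + 138.00 + 303.00 = 941.00
C6: 0.7(500) - 0.6(418) = 350.00 - 250.80 = 99.20
The largest value is 1663.40 plf from combination 2.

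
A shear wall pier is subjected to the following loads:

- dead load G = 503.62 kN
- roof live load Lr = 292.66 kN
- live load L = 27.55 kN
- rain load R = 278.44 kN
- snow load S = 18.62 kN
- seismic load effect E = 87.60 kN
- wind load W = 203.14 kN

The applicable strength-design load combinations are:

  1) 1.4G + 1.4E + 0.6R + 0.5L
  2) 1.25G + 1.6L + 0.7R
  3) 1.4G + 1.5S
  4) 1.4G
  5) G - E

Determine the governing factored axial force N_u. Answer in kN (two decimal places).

1008.55 kN

1) 1.4(503.62) + 1.4(87.60) + 0.6(278.44) + 0.5(27.55) = 1008.55
2) 1.25(503.62) + 1.6(27.55) + 0.7(278.44) = 868.51
3) 1.4(503.62) + 1.5(18.62) = 733.00
4) 1.4(503.62) = 705.07
5) 1.0(503.62) - 1.0(87.60) = 416.02
Maximum is from combination 1.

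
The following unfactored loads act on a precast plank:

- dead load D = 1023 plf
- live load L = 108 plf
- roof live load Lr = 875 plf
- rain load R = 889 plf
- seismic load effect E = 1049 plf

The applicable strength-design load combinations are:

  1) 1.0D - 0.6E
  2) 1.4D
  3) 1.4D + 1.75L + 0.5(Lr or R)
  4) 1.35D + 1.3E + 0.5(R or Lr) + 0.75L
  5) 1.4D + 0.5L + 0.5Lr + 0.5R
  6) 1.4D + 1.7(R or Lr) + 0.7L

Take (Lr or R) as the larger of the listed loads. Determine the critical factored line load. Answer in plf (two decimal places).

(Lr or R) → R = 889 plf; (R or Lr) → R = 889 plf.
1) 1.0(1023) - 0.6(1049) = 393.60
2) 1.4(1023) = 1432.20
3) 1.4(1023) + 1.75(108) + 0.5(889) = 2065.70
4) 1.35(1023) + 1.3(1049) + 0.5(889) + 0.75(108) = 3270.25
5) 1.4(1023) + 0.5(108) + 0.5(875) + 0.5(889) = 2368.20
6) 1.4(1023) + 1.7(889) + 0.7(108) = 3019.10
Combination 4 governs: w_u = 3270.25 plf.

3270.25 plf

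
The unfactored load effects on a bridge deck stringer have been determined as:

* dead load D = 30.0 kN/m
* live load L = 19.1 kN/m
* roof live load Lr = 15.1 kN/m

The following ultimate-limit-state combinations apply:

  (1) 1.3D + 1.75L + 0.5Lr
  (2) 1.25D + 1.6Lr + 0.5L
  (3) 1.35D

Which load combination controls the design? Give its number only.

(1) 1.3(30.0) + 1.75(19.1) + 0.5(15.1) = 79.98
(2) 1.25(30.0) + 1.6(15.1) + 0.5(19.1) = 71.21
(3) 1.35(30.0) = 40.50
The largest value is 79.98 kN/m from combination 1.

Combination 1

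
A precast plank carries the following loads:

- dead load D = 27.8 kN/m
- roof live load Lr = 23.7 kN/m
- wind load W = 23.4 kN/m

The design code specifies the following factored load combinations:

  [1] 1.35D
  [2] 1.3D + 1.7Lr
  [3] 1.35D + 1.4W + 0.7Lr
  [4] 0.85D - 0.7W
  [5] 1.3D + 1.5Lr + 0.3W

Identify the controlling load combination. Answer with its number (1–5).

Combination 3

[1] 1.35(27.8) = 37.5
[2] 1.3(27.8) + 1.7(23.7) = 36.1 + 40.3 = 76.4
[3] 1.35(27.8) + 1.4(23.4) + 0.7(23.7) = 37.5 + 32.8 + 16.6 = 86.9
[4] 0.85(27.8) - 0.7(23.4) = 7.3
[5] 1.3(27.8) + 1.5(23.7) + 0.3(23.4) = 36.1 + 35.6 + 7.0 = 78.7
The largest value is 86.9 kN/m from combination 3.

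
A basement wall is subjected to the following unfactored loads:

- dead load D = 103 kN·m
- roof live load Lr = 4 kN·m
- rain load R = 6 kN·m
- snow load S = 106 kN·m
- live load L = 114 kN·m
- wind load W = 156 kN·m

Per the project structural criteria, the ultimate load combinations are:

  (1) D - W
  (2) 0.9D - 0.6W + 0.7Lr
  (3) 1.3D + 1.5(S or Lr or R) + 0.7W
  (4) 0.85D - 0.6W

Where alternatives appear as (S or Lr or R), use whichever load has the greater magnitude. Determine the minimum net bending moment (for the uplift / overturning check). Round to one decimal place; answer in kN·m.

(S or Lr or R) → S = 106 kN·m.
(1) 1.0(103) - 1.0(156) = 103.0 - 156.0 = -53.0
(2) 0.9(103) - 0.6(156) + 0.7(4) = 92.7 - 93.6 + 2.8 = 1.9
(3) 1.3(103) + 1.5(106) + 0.7(156) = 133.9 + 159.0 + 109.2 = 402.1
(4) 0.85(103) - 0.6(156) = -6.1
Combination 1 gives the minimum: -53.0 kN·m.

-53.0 kN·m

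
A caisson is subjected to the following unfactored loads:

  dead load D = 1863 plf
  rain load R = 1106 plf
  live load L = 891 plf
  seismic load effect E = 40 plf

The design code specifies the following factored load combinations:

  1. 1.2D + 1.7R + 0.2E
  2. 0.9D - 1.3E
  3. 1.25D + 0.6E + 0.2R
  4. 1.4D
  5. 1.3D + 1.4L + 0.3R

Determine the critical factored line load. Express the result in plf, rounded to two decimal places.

4123.80 plf

1. 1.2(1863) + 1.7(1106) + 0.2(40) = 2235.60 + 1880.20 + 8.00 = 4123.80
2. 0.9(1863) - 1.3(40) = 1676.70 - 52.00 = 1624.70
3. 1.25(1863) + 0.6(40) + 0.2(1106) = 2328.75 + 24.00 + 221.20 = 2573.95
4. 1.4(1863) = 2608.20
5. 1.3(1863) + 1.4(891) + 0.3(1106) = 2421.90 + 1247.40 + 331.80 = 4001.10
The controlling combination is 1, giving 4123.80 plf.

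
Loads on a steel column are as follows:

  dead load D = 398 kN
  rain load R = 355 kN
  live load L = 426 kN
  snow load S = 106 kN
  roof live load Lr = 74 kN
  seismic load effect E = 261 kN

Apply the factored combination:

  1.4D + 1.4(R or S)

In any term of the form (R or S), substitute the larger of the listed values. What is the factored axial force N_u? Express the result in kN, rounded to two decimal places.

(R or S) → R = 355 kN.
1.4(398) + 1.4(355) = 557.20 + 497.00 = 1054.20
N_u = 1054.20 kN.

1054.20 kN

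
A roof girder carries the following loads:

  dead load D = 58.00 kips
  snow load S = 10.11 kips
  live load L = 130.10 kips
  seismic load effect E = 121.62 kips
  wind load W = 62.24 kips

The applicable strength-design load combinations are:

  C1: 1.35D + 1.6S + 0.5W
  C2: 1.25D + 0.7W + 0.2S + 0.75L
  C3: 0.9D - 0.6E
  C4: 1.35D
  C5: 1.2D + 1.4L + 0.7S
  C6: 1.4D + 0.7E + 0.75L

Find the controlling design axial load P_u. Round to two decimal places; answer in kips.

C1: 1.35(58.00) + 1.6(10.11) + 0.5(62.24) = 78.30 + 16.18 + 31.12 = 125.60
C2: 1.25(58.00) + 0.7(62.24) + 0.2(10.11) + 0.75(130.10) = 72.50 + 43.57 + 2.02 + 97.58 = 215.67
C3: 0.9(58.00) - 0.6(121.62) = 52.20 - 72.97 = -20.77
C4: 1.35(58.00) = 78.30
C5: 1.2(58.00) + 1.4(130.10) + 0.7(10.11) = 69.60 + 182.14 + 7.08 = 258.82
C6: 1.4(58.00) + 0.7(121.62) + 0.75(130.10) = 81.20 + 85.13 + 97.58 = 263.91
The controlling combination is 6, giving 263.91 kips.

263.91 kips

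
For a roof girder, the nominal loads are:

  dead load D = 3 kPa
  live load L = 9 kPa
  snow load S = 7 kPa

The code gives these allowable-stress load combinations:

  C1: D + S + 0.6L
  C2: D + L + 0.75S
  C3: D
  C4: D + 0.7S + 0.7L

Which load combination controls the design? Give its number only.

Combination 2

C1: 1.0(3) + 1.0(7) + 0.6(9) = 3.0 + 7.0 + 5.4 = 15.4
C2: 1.0(3) + 1.0(9) + 0.75(7) = 3.0 + 9.0 + 5.3 = 17.3
C3: 1.0(3) = 3.0
C4: 1.0(3) + 0.7(7) + 0.7(9) = 3.0 + 4.9 + 6.3 = 14.2
The largest value is 17.3 kPa from combination 2.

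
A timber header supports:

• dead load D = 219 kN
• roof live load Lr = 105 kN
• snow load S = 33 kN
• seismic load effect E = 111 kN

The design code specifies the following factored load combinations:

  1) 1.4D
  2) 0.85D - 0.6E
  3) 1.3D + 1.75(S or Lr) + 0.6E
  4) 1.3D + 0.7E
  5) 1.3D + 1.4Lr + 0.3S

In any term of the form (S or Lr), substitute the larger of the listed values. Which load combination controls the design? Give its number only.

(S or Lr) → Lr = 105 kN.
1) 1.4(219) = 306.6
2) 0.85(219) - 0.6(111) = 186.2 - 66.6 = 119.6
3) 1.3(219) + 1.75(105) + 0.6(111) = 284.7 + 183.8 + 66.6 = 535.1
4) 1.3(219) + 0.7(111) = 284.7 + 77.7 = 362.4
5) 1.3(219) + 1.4(105) + 0.3(33) = 284.7 + 147.0 + 9.9 = 441.6
The largest value is 535.1 kN from combination 3.

Combination 3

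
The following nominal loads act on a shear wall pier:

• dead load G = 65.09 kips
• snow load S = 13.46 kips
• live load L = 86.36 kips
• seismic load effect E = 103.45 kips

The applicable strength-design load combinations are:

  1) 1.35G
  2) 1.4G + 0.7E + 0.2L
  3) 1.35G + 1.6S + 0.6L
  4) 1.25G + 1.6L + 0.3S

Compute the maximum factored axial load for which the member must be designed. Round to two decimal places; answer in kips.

1) 1.35(65.09) = 87.87
2) 1.4(65.09) + 0.7(103.45) + 0.2(86.36) = 180.81
3) 1.35(65.09) + 1.6(13.46) + 0.6(86.36) = 161.22
4) 1.25(65.09) + 1.6(86.36) + 0.3(13.46) = 81.36 + 138.18 + 4.04 = 223.58
Combination 4 governs: P_u = 223.58 kips.

223.58 kips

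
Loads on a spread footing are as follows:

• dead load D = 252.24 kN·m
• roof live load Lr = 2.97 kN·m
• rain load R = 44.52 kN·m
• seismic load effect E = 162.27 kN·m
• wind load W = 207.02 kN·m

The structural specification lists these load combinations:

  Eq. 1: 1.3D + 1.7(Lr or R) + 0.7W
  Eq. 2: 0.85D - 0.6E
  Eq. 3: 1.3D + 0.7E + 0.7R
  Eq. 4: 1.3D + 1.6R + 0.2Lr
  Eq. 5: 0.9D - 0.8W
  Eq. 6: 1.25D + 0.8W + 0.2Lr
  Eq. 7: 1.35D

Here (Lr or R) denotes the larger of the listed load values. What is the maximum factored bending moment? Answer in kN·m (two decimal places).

(Lr or R) → R = 44.52 kN·m.
Eq. 1: 1.3(252.24) + 1.7(44.52) + 0.7(207.02) = 548.51
Eq. 2: 0.85(252.24) - 0.6(162.27) = 117.04
Eq. 3: 1.3(252.24) + 0.7(162.27) + 0.7(44.52) = 472.67
Eq. 4: 1.3(252.24) + 1.6(44.52) + 0.2(2.97) = 399.74
Eq. 5: 0.9(252.24) - 0.8(207.02) = 61.40
Eq. 6: 1.25(252.24) + 0.8(207.02) + 0.2(2.97) = 481.51
Eq. 7: 1.35(252.24) = 340.52
Maximum is from combination 1.

548.51 kN·m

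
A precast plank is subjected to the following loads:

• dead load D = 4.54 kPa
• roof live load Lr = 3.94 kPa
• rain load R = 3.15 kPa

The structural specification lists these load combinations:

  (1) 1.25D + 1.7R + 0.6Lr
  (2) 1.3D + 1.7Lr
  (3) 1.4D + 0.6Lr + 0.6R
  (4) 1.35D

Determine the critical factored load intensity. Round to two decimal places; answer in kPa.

(1) 1.25(4.54) + 1.7(3.15) + 0.6(3.94) = 13.39
(2) 1.3(4.54) + 1.7(3.94) = 5.90 + 6.70 = 12.60
(3) 1.4(4.54) + 0.6(3.94) + 0.6(3.15) = 6.36 + 2.36 + 1.89 = 10.61
(4) 1.35(4.54) = 6.13
Combination 1 governs: q_u = 13.39 kPa.

13.39 kPa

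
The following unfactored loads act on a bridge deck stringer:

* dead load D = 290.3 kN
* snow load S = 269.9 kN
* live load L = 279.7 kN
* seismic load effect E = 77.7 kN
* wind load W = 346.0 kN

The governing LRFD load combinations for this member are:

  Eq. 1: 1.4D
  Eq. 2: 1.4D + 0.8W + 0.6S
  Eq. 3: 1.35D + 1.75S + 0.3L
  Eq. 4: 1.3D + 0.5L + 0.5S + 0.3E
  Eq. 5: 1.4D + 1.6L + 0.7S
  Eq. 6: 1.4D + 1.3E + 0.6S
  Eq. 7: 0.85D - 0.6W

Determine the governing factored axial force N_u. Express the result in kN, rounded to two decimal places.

1042.87 kN

Eq. 1: 1.4(290.3) = 406.42
Eq. 2: 1.4(290.3) + 0.8(346.0) + 0.6(269.9) = 845.16
Eq. 3: 1.35(290.3) + 1.75(269.9) + 0.3(279.7) = 948.14
Eq. 4: 1.3(290.3) + 0.5(279.7) + 0.5(269.9) + 0.3(77.7) = 675.50
Eq. 5: 1.4(290.3) + 1.6(279.7) + 0.7(269.9) = 1042.87
Eq. 6: 1.4(290.3) + 1.3(77.7) + 0.6(269.9) = 669.37
Eq. 7: 0.85(290.3) - 0.6(346.0) = 39.16
The controlling combination is 5, giving 1042.87 kN.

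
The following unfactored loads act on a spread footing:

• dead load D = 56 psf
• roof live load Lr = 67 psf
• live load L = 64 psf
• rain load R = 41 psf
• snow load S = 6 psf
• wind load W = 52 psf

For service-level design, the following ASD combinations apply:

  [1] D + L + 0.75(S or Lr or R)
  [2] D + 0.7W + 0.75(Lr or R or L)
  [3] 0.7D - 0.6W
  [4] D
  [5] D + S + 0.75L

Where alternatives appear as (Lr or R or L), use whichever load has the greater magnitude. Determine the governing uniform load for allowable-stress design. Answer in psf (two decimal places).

(S or Lr or R) → Lr = 67 psf; (Lr or R or L) → Lr = 67 psf.
[1] 1.0(56) + 1.0(64) + 0.75(67) = 56.00 + 64.00 + 50.25 = 170.25
[2] 1.0(56) + 0.7(52) + 0.75(67) = 56.00 + 36.40 + 50.25 = 142.65
[3] 0.7(56) - 0.6(52) = 39.20 - 31.20 = 8.00
[4] 1.0(56) = 56.00
[5] 1.0(56) + 1.0(6) + 0.75(64) = 56.00 + 6.00 + 48.00 = 110.00
Combination 1 governs: q = 170.25 psf.

170.25 psf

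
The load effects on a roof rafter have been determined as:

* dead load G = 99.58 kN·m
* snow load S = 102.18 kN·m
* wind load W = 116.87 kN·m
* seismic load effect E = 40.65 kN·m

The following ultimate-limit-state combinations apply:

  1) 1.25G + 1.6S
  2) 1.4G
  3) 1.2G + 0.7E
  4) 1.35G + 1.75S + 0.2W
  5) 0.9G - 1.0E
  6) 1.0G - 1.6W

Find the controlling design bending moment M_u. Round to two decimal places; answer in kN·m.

1) 1.25(99.58) + 1.6(102.18) = 287.96
2) 1.4(99.58) = 139.41
3) 1.2(99.58) + 0.7(40.65) = 147.95
4) 1.35(99.58) + 1.75(102.18) + 0.2(116.87) = 134.43 + 178.82 + 23.37 = 336.62
5) 0.9(99.58) - 1.0(40.65) = 89.62 - 40.65 = 48.97
6) 1.0(99.58) - 1.6(116.87) = 99.58 - 186.99 = -87.41
Maximum is from combination 4.

336.62 kN·m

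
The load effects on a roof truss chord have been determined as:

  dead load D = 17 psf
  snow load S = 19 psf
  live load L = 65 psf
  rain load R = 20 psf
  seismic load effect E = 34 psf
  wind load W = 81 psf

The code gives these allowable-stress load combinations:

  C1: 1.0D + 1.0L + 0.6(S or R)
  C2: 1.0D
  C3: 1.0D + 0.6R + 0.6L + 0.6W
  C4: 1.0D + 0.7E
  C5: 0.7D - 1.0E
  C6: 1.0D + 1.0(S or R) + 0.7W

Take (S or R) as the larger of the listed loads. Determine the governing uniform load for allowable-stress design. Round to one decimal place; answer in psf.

(S or R) → R = 20 psf.
C1: 1.0(17) + 1.0(65) + 0.6(20) = 94.0
C2: 1.0(17) = 17.0
C3: 1.0(17) + 0.6(20) + 0.6(65) + 0.6(81) = 116.6
C4: 1.0(17) + 0.7(34) = 40.8
C5: 0.7(17) - 1.0(34) = -22.1
C6: 1.0(17) + 1.0(20) + 0.7(81) = 93.7
Combination 3 governs: q = 116.6 psf.

116.6 psf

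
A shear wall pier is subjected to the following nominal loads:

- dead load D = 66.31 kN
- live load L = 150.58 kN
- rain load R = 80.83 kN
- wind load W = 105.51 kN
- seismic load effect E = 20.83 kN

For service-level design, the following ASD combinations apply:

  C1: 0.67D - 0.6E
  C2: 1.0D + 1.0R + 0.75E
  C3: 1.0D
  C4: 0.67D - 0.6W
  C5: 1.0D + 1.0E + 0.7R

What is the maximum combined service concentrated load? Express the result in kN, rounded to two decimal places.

162.76 kN

C1: 0.67(66.31) - 0.6(20.83) = 31.93
C2: 1.0(66.31) + 1.0(80.83) + 0.75(20.83) = 162.76
C3: 1.0(66.31) = 66.31
C4: 0.67(66.31) - 0.6(105.51) = -18.88
C5: 1.0(66.31) + 1.0(20.83) + 0.7(80.83) = 143.72
Maximum is from combination 2.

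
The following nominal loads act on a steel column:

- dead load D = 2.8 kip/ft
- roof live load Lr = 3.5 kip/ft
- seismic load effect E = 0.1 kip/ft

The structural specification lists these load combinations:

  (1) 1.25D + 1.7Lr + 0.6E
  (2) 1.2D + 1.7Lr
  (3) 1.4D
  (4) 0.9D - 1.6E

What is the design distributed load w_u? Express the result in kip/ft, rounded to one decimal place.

9.5 kip/ft

(1) 1.25(2.8) + 1.7(3.5) + 0.6(0.1) = 9.5
(2) 1.2(2.8) + 1.7(3.5) = 9.3
(3) 1.4(2.8) = 3.9
(4) 0.9(2.8) - 1.6(0.1) = 2.4
Maximum is from combination 1.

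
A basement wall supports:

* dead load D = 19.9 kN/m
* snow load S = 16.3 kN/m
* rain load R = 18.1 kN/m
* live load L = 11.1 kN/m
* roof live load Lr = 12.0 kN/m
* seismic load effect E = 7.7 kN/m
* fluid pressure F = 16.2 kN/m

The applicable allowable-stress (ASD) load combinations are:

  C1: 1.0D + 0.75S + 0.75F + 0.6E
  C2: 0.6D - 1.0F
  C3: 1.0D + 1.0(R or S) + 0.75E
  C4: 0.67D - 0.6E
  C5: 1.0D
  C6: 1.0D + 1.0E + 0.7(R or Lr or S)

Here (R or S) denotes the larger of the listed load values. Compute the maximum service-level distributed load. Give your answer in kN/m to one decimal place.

(R or S) → R = 18.1 kN/m; (R or Lr or S) → R = 18.1 kN/m.
C1: 1.0(19.9) + 0.75(16.3) + 0.75(16.2) + 0.6(7.7) = 19.9 + 12.2 + 12.2 + 4.6 = 48.9
C2: 0.6(19.9) - 1.0(16.2) = 11.9 - 16.2 = -4.3
C3: 1.0(19.9) + 1.0(18.1) + 0.75(7.7) = 19.9 + 18.1 + 5.8 = 43.8
C4: 0.67(19.9) - 0.6(7.7) = 13.3 - 4.6 = 8.7
C5: 1.0(19.9) = 19.9
C6: 1.0(19.9) + 1.0(7.7) + 0.7(18.1) = 19.9 + 7.7 + 12.7 = 40.3
Combination 1 governs: w = 48.9 kN/m.

48.9 kN/m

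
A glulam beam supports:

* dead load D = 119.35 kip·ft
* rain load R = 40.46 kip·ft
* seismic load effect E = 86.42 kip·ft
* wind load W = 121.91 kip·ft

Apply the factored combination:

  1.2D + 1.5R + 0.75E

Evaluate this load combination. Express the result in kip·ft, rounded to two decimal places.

1.2(119.35) + 1.5(40.46) + 0.75(86.42) = 268.73
M_u = 268.73 kip·ft.

268.73 kip·ft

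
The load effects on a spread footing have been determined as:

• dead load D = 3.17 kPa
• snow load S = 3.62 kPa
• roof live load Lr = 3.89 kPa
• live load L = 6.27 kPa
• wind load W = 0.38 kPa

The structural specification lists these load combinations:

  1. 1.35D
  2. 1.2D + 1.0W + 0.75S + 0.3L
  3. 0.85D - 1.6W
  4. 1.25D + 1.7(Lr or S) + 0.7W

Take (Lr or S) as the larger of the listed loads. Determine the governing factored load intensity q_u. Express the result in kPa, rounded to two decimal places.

(Lr or S) → Lr = 3.89 kPa.
1. 1.35(3.17) = 4.28
2. 1.2(3.17) + 1.0(0.38) + 0.75(3.62) + 0.3(6.27) = 3.80 + 0.38 + 2.72 + 1.88 = 8.78
3. 0.85(3.17) - 1.6(0.38) = 2.09
4. 1.25(3.17) + 1.7(3.89) + 0.7(0.38) = 3.96 + 6.61 + 0.27 = 10.84
Maximum is from combination 4.

10.84 kPa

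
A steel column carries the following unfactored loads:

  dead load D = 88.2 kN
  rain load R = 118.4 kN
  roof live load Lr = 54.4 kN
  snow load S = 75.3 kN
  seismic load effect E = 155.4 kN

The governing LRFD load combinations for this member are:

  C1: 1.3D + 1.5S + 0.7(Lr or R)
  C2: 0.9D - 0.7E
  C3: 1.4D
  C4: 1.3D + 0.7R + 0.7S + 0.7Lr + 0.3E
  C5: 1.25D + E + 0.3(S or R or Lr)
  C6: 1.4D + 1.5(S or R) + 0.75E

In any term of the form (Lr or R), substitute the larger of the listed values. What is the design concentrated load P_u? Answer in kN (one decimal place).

(Lr or R) → R = 118.4 kN; (S or R or Lr) → R = 118.4 kN; (S or R) → R = 118.4 kN.
C1: 1.3(88.2) + 1.5(75.3) + 0.7(118.4) = 310.5
C2: 0.9(88.2) - 0.7(155.4) = 79.4 - 108.8 = -29.4
C3: 1.4(88.2) = 123.5
C4: 1.3(88.2) + 0.7(118.4) + 0.7(75.3) + 0.7(54.4) + 0.3(155.4) = 114.7 + 82.9 + 52.7 + 38.1 + 46.6 = 335.0
C5: 1.25(88.2) + 1.0(155.4) + 0.3(118.4) = 110.3 + 155.4 + 35.5 = 301.2
C6: 1.4(88.2) + 1.5(118.4) + 0.75(155.4) = 417.6
Maximum is from combination 6.

417.6 kN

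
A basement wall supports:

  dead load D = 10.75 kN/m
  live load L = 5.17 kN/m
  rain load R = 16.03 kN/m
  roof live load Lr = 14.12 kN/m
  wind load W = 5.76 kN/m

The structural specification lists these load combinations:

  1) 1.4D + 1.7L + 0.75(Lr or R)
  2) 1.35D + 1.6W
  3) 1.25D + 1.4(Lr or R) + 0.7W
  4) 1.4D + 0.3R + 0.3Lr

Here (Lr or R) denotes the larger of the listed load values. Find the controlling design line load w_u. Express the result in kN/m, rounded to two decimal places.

39.91 kN/m

(Lr or R) → R = 16.03 kN/m.
1) 1.4(10.75) + 1.7(5.17) + 0.75(16.03) = 35.86
2) 1.35(10.75) + 1.6(5.76) = 23.73
3) 1.25(10.75) + 1.4(16.03) + 0.7(5.76) = 39.91
4) 1.4(10.75) + 0.3(16.03) + 0.3(14.12) = 24.10
Combination 3 governs: w_u = 39.91 kN/m.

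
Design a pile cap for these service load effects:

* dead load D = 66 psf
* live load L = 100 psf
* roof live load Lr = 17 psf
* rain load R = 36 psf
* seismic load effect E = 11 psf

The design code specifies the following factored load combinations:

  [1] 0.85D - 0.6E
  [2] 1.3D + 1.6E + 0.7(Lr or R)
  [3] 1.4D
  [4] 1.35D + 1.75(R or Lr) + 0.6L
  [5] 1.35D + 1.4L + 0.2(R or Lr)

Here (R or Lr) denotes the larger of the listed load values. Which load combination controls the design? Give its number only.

Combination 5

(Lr or R) → R = 36 psf; (R or Lr) → R = 36 psf.
[1] 0.85(66) - 0.6(11) = 56.1 - 6.6 = 49.5
[2] 1.3(66) + 1.6(11) + 0.7(36) = 85.8 + 17.6 + 25.2 = 128.6
[3] 1.4(66) = 92.4
[4] 1.35(66) + 1.75(36) + 0.6(100) = 89.1 + 63.0 + 60.0 = 212.1
[5] 1.35(66) + 1.4(100) + 0.2(36) = 89.1 + 140.0 + 7.2 = 236.3
The largest value is 236.3 psf from combination 5.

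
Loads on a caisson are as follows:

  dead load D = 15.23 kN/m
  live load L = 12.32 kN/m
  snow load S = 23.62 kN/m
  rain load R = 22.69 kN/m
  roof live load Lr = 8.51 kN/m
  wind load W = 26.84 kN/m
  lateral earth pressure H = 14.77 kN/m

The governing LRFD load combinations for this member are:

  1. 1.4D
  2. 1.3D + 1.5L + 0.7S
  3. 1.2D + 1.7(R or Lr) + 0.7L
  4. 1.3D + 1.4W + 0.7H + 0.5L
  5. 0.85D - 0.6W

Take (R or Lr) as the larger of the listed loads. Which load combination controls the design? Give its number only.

(R or Lr) → R = 22.69 kN/m.
1. 1.4(15.23) = 21.32
2. 1.3(15.23) + 1.5(12.32) + 0.7(23.62) = 54.81
3. 1.2(15.23) + 1.7(22.69) + 0.7(12.32) = 65.47
4. 1.3(15.23) + 1.4(26.84) + 0.7(14.77) + 0.5(12.32) = 73.87
5. 0.85(15.23) - 0.6(26.84) = -3.16
The largest value is 73.87 kN/m from combination 4.

Combination 4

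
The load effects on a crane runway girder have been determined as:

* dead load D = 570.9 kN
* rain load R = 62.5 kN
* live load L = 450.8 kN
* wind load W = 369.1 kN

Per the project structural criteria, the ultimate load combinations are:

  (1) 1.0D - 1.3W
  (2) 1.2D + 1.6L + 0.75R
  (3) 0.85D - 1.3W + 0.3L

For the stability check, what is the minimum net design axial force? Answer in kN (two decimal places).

91.07 kN

(1) 1.0(570.9) - 1.3(369.1) = 570.90 - 479.83 = 91.07
(2) 1.2(570.9) + 1.6(450.8) + 0.75(62.5) = 685.08 + 721.28 + 46.88 = 1453.24
(3) 0.85(570.9) - 1.3(369.1) + 0.3(450.8) = 485.27 - 479.83 + 135.24 = 140.68
Combination 1 gives the minimum: 91.07 kN.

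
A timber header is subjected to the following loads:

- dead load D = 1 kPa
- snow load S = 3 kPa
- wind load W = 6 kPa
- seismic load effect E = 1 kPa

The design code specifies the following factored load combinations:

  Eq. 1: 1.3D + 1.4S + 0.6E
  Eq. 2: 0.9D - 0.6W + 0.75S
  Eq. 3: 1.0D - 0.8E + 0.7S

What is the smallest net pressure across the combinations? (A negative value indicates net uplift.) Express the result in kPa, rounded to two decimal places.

Eq. 1: 1.3(1) + 1.4(3) + 0.6(1) = 1.30 + 4.20 + 0.60 = 6.10
Eq. 2: 0.9(1) - 0.6(6) + 0.75(3) = 0.90 - 3.60 + 2.25 = -0.45
Eq. 3: 1.0(1) - 0.8(1) + 0.7(3) = 1.00 - 0.80 + 2.10 = 2.30
Combination 2 gives the minimum: -0.45 kPa.

-0.45 kPa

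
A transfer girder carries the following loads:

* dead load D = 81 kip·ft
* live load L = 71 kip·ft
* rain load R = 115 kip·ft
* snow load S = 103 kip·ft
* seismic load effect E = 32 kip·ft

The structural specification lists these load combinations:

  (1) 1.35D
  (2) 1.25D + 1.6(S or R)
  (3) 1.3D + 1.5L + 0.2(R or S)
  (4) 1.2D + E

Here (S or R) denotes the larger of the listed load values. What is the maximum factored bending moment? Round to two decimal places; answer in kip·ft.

285.25 kip·ft

(S or R) → R = 115 kip·ft; (R or S) → R = 115 kip·ft.
(1) 1.35(81) = 109.35
(2) 1.25(81) + 1.6(115) = 101.25 + 184.00 = 285.25
(3) 1.3(81) + 1.5(71) + 0.2(115) = 105.30 + 106.50 + 23.00 = 234.80
(4) 1.2(81) + 1.0(32) = 97.20 + 32.00 = 129.20
Maximum is from combination 2.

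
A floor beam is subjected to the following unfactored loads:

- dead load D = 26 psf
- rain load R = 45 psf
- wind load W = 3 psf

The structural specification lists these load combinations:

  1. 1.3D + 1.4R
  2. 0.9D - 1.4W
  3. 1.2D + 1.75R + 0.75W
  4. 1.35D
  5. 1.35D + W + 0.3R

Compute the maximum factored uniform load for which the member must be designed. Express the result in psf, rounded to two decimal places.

112.20 psf

1. 1.3(26) + 1.4(45) = 33.80 + 63.00 = 96.80
2. 0.9(26) - 1.4(3) = 23.40 - 4.20 = 19.20
3. 1.2(26) + 1.75(45) + 0.75(3) = 31.20 + 78.75 + 2.25 = 112.20
4. 1.35(26) = 35.10
5. 1.35(26) + 1.0(3) + 0.3(45) = 35.10 + 3.00 + 13.50 = 51.60
Maximum is from combination 3.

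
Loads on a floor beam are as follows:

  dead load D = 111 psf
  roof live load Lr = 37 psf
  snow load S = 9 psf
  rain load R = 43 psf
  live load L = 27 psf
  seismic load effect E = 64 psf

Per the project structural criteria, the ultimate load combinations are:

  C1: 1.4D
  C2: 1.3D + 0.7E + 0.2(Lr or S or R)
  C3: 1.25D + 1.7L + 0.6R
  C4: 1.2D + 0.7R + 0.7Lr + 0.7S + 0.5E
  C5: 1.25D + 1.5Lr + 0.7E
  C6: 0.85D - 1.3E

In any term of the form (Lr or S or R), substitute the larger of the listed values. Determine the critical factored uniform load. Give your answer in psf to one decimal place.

(Lr or S or R) → R = 43 psf.
C1: 1.4(111) = 155.4
C2: 1.3(111) + 0.7(64) + 0.2(43) = 197.7
C3: 1.25(111) + 1.7(27) + 0.6(43) = 210.5
C4: 1.2(111) + 0.7(43) + 0.7(37) + 0.7(9) + 0.5(64) = 227.5
C5: 1.25(111) + 1.5(37) + 0.7(64) = 239.1
C6: 0.85(111) - 1.3(64) = 11.2
The controlling combination is 5, giving 239.1 psf.

239.1 psf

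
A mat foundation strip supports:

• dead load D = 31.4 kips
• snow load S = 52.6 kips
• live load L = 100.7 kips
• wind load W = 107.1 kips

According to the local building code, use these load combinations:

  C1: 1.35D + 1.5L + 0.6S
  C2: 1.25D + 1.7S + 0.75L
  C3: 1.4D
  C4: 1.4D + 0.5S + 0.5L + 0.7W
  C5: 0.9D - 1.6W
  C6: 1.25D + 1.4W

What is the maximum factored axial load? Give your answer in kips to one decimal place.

225.0 kips

C1: 1.35(31.4) + 1.5(100.7) + 0.6(52.6) = 225.0
C2: 1.25(31.4) + 1.7(52.6) + 0.75(100.7) = 204.2
C3: 1.4(31.4) = 44.0
C4: 1.4(31.4) + 0.5(52.6) + 0.5(100.7) + 0.7(107.1) = 195.6
C5: 0.9(31.4) - 1.6(107.1) = -143.1
C6: 1.25(31.4) + 1.4(107.1) = 189.2
The controlling combination is 1, giving 225.0 kips.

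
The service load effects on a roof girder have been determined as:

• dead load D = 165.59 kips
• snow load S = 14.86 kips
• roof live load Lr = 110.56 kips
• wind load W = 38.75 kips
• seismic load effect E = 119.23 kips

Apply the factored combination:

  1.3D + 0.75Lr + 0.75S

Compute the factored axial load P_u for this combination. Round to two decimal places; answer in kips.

1.3(165.59) + 0.75(110.56) + 0.75(14.86) = 309.33
P_u = 309.33 kips.

309.33 kips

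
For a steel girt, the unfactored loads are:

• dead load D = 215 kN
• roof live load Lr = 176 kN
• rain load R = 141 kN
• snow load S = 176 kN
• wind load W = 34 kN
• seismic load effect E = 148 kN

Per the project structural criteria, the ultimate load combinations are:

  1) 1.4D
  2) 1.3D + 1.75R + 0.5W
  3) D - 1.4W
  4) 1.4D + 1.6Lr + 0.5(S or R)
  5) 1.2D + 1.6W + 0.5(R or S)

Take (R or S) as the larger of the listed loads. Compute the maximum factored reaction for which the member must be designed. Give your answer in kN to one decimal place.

(S or R) → S = 176 kN; (R or S) → S = 176 kN.
1) 1.4(215) = 301.0
2) 1.3(215) + 1.75(141) + 0.5(34) = 543.3
3) 1.0(215) - 1.4(34) = 167.4
4) 1.4(215) + 1.6(176) + 0.5(176) = 670.6
5) 1.2(215) + 1.6(34) + 0.5(176) = 400.4
Combination 4 governs: V_u = 670.6 kN.

670.6 kN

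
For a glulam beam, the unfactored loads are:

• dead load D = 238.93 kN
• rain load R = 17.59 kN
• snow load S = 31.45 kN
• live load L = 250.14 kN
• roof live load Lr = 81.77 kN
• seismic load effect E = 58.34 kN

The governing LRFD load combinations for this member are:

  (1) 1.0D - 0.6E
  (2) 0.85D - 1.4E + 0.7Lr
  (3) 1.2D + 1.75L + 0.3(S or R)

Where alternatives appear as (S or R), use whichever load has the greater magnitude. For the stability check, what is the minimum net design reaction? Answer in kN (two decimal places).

(S or R) → S = 31.45 kN.
(1) 1.0(238.93) - 0.6(58.34) = 238.93 - 35.00 = 203.93
(2) 0.85(238.93) - 1.4(58.34) + 0.7(81.77) = 203.09 - 81.68 + 57.24 = 178.65
(3) 1.2(238.93) + 1.75(250.14) + 0.3(31.45) = 733.90
Combination 2 gives the minimum: 178.65 kN.

178.65 kN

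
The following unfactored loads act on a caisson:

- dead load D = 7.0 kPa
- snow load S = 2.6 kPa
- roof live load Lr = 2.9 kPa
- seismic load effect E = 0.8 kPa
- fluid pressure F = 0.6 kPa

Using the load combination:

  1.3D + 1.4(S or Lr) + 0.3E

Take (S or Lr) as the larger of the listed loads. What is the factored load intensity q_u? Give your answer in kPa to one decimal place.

(S or Lr) → Lr = 2.9 kPa.
1.3(7.0) + 1.4(2.9) + 0.3(0.8) = 9.1 + 4.1 + 0.2 = 13.4
q_u = 13.4 kPa.

13.4 kPa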